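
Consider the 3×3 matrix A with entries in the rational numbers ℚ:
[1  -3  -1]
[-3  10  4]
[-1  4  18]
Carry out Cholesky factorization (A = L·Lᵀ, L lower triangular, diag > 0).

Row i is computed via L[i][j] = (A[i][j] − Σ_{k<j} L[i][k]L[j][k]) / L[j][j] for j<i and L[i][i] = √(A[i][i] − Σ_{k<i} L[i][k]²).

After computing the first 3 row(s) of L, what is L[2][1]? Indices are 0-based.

Step 1: L[0][0] = √(1) = 1.
  L[1][0] = (-3) / L[0][0] = -3.
Step 2: L[1][1] = √(1) = 1.
  L[2][0] = (-1) / L[0][0] = -1.
  L[2][1] = (1) / L[1][1] = 1.
Step 3: L[2][2] = √(16) = 4.

L[2][1] = 1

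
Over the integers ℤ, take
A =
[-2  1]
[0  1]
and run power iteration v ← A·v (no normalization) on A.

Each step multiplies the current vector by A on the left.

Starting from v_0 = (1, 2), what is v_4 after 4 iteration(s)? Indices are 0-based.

v_0 = (1, 2).
v_1 = A·v_0 = (0, 2).
v_2 = A·v_1 = (2, 2).
v_3 = A·v_2 = (-2, 2).
v_4 = A·v_3 = (6, 2).

v_4 = (6, 2)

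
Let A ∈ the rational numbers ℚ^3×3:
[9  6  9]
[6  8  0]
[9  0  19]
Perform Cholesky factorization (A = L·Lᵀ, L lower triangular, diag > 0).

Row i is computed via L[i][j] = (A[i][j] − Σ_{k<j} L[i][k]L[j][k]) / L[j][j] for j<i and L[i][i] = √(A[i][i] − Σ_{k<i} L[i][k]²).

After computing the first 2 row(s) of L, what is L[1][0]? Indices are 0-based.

L[1][0] = 2

Step 1: L[0][0] = √(9) = 3.
  L[1][0] = (6) / L[0][0] = 2.
Step 2: L[1][1] = √(4) = 2.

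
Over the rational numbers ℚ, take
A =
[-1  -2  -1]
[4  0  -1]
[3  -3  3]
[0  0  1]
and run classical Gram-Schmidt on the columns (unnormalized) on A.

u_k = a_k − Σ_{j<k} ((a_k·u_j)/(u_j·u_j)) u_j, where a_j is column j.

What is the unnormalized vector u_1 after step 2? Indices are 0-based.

u_1 = (-59/26, 14/13, -57/26, 0)

Step 1: u_0 = a_0 = (-1, 4, 3, 0).
Step 2: u_1 = a_1 − (-7/26)·u_0 = (-59/26, 14/13, -57/26, 0).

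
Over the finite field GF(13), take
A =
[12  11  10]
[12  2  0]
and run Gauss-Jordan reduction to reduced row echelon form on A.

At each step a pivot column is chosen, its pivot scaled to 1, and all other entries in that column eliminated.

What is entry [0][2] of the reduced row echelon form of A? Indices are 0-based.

M[0][2] = 8

pivot(0,0)=12: scale R0 → (1, 2, 3)
  clear (1,0): R1 −= (12)R0 → (0, 4, 3)
pivot(1,1)=4: scale R1 → (0, 1, 4)
  clear (0,1): R0 −= (2)R1 → (1, 0, 8)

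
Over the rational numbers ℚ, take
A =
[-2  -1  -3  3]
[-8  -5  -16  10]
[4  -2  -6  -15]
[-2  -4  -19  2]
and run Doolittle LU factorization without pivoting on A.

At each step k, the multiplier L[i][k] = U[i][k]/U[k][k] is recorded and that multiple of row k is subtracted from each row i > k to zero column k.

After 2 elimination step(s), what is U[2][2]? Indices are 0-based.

U[2][2] = 4

Step 1: pivot at (0,0) is -2.
  row1 ← row1 − (4)·row0  ⇒  L[1][0]=4, U row1=(0, -1, -4, -2)
  row2 ← row2 − (-2)·row0  ⇒  L[2][0]=-2, U row2=(0, -4, -12, -9)
  row3 ← row3 − (1)·row0  ⇒  L[3][0]=1, U row3=(0, -3, -16, -1)
Step 2: pivot at (1,1) is -1.
  row2 ← row2 − (4)·row1  ⇒  L[2][1]=4, U row2=(0, 0, 4, -1)
  row3 ← row3 − (3)·row1  ⇒  L[3][1]=3, U row3=(0, 0, -4, 5)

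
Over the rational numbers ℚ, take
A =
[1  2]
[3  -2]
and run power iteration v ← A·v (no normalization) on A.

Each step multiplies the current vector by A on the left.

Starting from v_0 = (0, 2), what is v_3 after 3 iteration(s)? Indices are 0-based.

v_0 = (0, 2).
v_1 = A·v_0 = (4, -4).
v_2 = A·v_1 = (-4, 20).
v_3 = A·v_2 = (36, -52).

v_3 = (36, -52)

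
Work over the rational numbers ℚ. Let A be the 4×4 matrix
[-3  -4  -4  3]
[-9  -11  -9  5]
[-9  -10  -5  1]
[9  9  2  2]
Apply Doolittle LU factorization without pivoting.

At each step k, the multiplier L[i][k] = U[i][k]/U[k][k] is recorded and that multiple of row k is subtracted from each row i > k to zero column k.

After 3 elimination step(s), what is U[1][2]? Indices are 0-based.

U[1][2] = 3

k=0: U[0][0]=-3
  eliminate (1,0): mult=3, new row 1: (0, 1, 3, -4); set L[1][0]=3
  eliminate (2,0): mult=3, new row 2: (0, 2, 7, -8); set L[2][0]=3
  eliminate (3,0): mult=-3, new row 3: (0, -3, -10, 11); set L[3][0]=-3
k=1: U[1][1]=1
  eliminate (2,1): mult=2, new row 2: (0, 0, 1, 0); set L[2][1]=2
  eliminate (3,1): mult=-3, new row 3: (0, 0, -1, -1); set L[3][1]=-3
k=2: U[2][2]=1
  eliminate (3,2): mult=-1, new row 3: (0, 0, 0, -1); set L[3][2]=-1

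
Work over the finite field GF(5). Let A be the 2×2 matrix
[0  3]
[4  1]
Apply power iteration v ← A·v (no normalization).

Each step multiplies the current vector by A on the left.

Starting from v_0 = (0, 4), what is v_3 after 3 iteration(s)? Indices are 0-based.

v_3 = (1, 0)

v_0 = (0, 4).
v_1 = A·v_0 = (2, 4).
v_2 = A·v_1 = (2, 2).
v_3 = A·v_2 = (1, 0).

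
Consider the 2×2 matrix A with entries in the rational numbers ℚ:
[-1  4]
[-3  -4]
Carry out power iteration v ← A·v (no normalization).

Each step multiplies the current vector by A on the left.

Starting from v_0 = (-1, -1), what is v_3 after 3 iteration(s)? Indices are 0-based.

v_0 = (-1, -1).
v_1 = A·v_0 = (-3, 7).
v_2 = A·v_1 = (31, -19).
v_3 = A·v_2 = (-107, -17).

v_3 = (-107, -17)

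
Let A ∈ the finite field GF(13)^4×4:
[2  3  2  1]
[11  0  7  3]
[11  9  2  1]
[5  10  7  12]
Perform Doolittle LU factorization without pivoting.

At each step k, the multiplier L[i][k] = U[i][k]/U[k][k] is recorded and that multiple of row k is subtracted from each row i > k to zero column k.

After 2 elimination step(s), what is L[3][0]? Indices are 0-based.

L[3][0] = 9

[col 0] pivot 2
  R1 -= 12*R0 → (0, 3, 9, 4)  (L[1][0] := 12)
  R2 -= 12*R0 → (0, 12, 4, 2)  (L[2][0] := 12)
  R3 -= 9*R0 → (0, 9, 2, 3)  (L[3][0] := 9)
[col 1] pivot 3
  R2 -= 4*R1 → (0, 0, 7, 12)  (L[2][1] := 4)
  R3 -= 3*R1 → (0, 0, 1, 4)  (L[3][1] := 3)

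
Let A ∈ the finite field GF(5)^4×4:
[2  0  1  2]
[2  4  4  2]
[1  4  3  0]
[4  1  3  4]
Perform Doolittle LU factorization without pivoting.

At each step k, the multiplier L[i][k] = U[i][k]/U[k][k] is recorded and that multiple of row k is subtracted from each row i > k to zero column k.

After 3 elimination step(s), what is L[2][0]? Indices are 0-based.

L[2][0] = 3

[col 0] pivot 2
  R1 -= 1*R0 → (0, 4, 3, 0)  (L[1][0] := 1)
  R2 -= 3*R0 → (0, 4, 0, 4)  (L[2][0] := 3)
  R3 -= 2*R0 → (0, 1, 1, 0)  (L[3][0] := 2)
[col 1] pivot 4
  R2 -= 1*R1 → (0, 0, 2, 4)  (L[2][1] := 1)
  R3 -= 4*R1 → (0, 0, 4, 0)  (L[3][1] := 4)
[col 2] pivot 2
  R3 -= 2*R2 → (0, 0, 0, 2)  (L[3][2] := 2)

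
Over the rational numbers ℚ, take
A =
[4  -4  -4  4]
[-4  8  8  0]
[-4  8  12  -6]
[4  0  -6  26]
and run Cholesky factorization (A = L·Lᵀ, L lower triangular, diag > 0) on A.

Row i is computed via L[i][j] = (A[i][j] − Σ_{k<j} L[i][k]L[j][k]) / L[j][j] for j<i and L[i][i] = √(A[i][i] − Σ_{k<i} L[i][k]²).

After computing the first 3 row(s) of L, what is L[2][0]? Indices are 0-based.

L[2][0] = -2

Step 1: L[0][0] = √(4) = 2.
  L[1][0] = (-4) / L[0][0] = -2.
Step 2: L[1][1] = √(4) = 2.
  L[2][0] = (-4) / L[0][0] = -2.
  L[2][1] = (4) / L[1][1] = 2.
Step 3: L[2][2] = √(4) = 2.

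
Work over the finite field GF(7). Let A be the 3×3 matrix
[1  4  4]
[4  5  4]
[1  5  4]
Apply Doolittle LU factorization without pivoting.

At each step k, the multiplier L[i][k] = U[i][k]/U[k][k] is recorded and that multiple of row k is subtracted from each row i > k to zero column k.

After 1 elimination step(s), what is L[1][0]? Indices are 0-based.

k=0: U[0][0]=1
  eliminate (1,0): mult=4, new row 1: (0, 3, 2); set L[1][0]=4
  eliminate (2,0): mult=1, new row 2: (0, 1, 0); set L[2][0]=1

L[1][0] = 4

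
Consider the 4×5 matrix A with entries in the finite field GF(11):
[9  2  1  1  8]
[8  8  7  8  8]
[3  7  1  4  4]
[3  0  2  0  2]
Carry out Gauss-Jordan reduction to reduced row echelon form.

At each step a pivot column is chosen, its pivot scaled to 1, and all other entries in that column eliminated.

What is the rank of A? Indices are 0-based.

rank = 4

pivot(0,0)=9: scale R0 → (1, 10, 5, 5, 7)
  clear (1,0): R1 −= (8)R0 → (0, 5, 0, 1, 7)
  clear (2,0): R2 −= (3)R0 → (0, 10, 8, 0, 5)
  clear (3,0): R3 −= (3)R0 → (0, 3, 9, 7, 3)
pivot(1,1)=5: scale R1 → (0, 1, 0, 9, 8)
  clear (0,1): R0 −= (10)R1 → (1, 0, 5, 3, 4)
  clear (2,1): R2 −= (10)R1 → (0, 0, 8, 9, 2)
  clear (3,1): R3 −= (3)R1 → (0, 0, 9, 2, 1)
pivot(2,2)=8: scale R2 → (0, 0, 1, 8, 3)
  clear (0,2): R0 −= (5)R2 → (1, 0, 0, 7, 0)
  clear (3,2): R3 −= (9)R2 → (0, 0, 0, 7, 7)
pivot(3,3)=7: scale R3 → (0, 0, 0, 1, 1)
  clear (0,3): R0 −= (7)R3 → (1, 0, 0, 0, 4)
  clear (1,3): R1 −= (9)R3 → (0, 1, 0, 0, 10)
  clear (2,3): R2 −= (8)R3 → (0, 0, 1, 0, 6)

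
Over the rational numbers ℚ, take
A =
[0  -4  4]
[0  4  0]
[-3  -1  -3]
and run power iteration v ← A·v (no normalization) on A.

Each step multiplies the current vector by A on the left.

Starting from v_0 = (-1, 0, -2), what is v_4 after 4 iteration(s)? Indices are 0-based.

v_4 = (-396, 0, 333)

v_0 = (-1, 0, -2).
v_1 = A·v_0 = (-8, 0, 9).
v_2 = A·v_1 = (36, 0, -3).
v_3 = A·v_2 = (-12, 0, -99).
v_4 = A·v_3 = (-396, 0, 333).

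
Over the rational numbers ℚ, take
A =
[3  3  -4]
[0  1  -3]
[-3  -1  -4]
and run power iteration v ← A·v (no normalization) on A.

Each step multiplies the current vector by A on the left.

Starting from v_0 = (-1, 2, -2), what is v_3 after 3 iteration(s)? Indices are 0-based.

v_3 = (314, 212, 264)

v_0 = (-1, 2, -2).
v_1 = A·v_0 = (11, 8, 9).
v_2 = A·v_1 = (21, -19, -77).
v_3 = A·v_2 = (314, 212, 264).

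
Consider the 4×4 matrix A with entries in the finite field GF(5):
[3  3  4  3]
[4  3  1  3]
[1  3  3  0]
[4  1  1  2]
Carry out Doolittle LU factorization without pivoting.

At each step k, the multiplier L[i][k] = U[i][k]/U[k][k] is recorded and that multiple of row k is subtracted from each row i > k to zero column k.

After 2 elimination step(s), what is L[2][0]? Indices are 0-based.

L[2][0] = 2

k=0: U[0][0]=3
  eliminate (1,0): mult=3, new row 1: (0, 4, 4, 4); set L[1][0]=3
  eliminate (2,0): mult=2, new row 2: (0, 2, 0, 4); set L[2][0]=2
  eliminate (3,0): mult=3, new row 3: (0, 2, 4, 3); set L[3][0]=3
k=1: U[1][1]=4
  eliminate (2,1): mult=3, new row 2: (0, 0, 3, 2); set L[2][1]=3
  eliminate (3,1): mult=3, new row 3: (0, 0, 2, 1); set L[3][1]=3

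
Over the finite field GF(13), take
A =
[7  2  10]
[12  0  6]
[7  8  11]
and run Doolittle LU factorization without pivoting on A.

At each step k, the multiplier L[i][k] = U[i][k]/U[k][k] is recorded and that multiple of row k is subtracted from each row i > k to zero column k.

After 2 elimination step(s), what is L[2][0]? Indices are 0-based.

[col 0] pivot 7
  R1 -= 11*R0 → (0, 4, 0)  (L[1][0] := 11)
  R2 -= 1*R0 → (0, 6, 1)  (L[2][0] := 1)
[col 1] pivot 4
  R2 -= 8*R1 → (0, 0, 1)  (L[2][1] := 8)

L[2][0] = 1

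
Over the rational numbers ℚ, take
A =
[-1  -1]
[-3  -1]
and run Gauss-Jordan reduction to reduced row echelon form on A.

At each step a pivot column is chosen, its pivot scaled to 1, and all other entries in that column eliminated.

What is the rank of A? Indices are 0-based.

rank = 2

pivot(0,0)=-1: scale R0 → (1, 1)
  clear (1,0): R1 −= (-3)R0 → (0, 2)
pivot(1,1)=2: scale R1 → (0, 1)
  clear (0,1): R0 −= (1)R1 → (1, 0)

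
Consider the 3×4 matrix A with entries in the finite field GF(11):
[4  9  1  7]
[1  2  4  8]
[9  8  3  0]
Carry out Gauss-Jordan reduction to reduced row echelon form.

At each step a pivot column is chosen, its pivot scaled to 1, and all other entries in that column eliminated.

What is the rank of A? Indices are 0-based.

step 1: normalize row 0 (÷4) = (1, 5, 3, 10)
  row 1: subtract 1×row0 = (0, 8, 1, 9)
  row 2: subtract 9×row0 = (0, 7, 9, 9)
step 2: normalize row 1 (÷8) = (0, 1, 7, 8)
  row 0: subtract 5×row1 = (1, 0, 1, 3)
  row 2: subtract 7×row1 = (0, 0, 4, 8)
step 3: normalize row 2 (÷4) = (0, 0, 1, 2)
  row 0: subtract 1×row2 = (1, 0, 0, 1)
  row 1: subtract 7×row2 = (0, 1, 0, 5)

rank = 3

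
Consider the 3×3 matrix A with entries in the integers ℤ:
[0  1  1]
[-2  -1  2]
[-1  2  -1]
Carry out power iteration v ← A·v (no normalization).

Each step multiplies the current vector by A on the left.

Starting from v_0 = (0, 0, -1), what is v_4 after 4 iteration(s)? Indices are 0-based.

v_0 = (0, 0, -1).
v_1 = A·v_0 = (-1, -2, 1).
v_2 = A·v_1 = (-1, 6, -4).
v_3 = A·v_2 = (2, -12, 17).
v_4 = A·v_3 = (5, 42, -43).

v_4 = (5, 42, -43)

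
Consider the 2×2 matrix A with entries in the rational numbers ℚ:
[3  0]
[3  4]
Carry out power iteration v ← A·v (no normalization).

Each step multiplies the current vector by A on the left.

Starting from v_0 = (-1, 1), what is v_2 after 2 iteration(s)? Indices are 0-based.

v_2 = (-9, -5)

v_0 = (-1, 1).
v_1 = A·v_0 = (-3, 1).
v_2 = A·v_1 = (-9, -5).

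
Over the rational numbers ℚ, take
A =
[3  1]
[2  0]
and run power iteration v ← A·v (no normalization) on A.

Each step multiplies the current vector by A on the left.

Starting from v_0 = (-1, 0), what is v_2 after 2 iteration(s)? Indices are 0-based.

v_2 = (-11, -6)

v_0 = (-1, 0).
v_1 = A·v_0 = (-3, -2).
v_2 = A·v_1 = (-11, -6).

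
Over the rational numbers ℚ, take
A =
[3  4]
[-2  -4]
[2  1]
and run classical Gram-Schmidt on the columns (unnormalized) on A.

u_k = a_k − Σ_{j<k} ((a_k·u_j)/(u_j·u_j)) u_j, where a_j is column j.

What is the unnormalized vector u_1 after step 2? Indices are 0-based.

u_1 = (2/17, -24/17, -27/17)

Step 1: u_0 = a_0 = (3, -2, 2).
Step 2: u_1 = a_1 − (22/17)·u_0 = (2/17, -24/17, -27/17).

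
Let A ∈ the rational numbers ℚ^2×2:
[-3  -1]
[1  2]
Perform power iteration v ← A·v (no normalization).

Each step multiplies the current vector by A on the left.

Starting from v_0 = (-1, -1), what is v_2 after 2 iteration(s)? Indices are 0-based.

v_0 = (-1, -1).
v_1 = A·v_0 = (4, -3).
v_2 = A·v_1 = (-9, -2).

v_2 = (-9, -2)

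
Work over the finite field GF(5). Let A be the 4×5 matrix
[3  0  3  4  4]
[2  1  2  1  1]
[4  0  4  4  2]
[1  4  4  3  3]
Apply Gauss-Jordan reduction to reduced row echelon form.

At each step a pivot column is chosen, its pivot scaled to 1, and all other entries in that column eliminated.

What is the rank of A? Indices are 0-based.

step 1: normalize row 0 (÷3) = (1, 0, 1, 3, 3)
  row 1: subtract 2×row0 = (0, 1, 0, 0, 0)
  row 2: subtract 4×row0 = (0, 0, 0, 2, 0)
  row 3: subtract 1×row0 = (0, 4, 3, 0, 0)
step 2: normalize row 1 (÷1) = (0, 1, 0, 0, 0)
  row 3: subtract 4×row1 = (0, 0, 3, 0, 0)
step 3: exchange rows 2,3
step 3: normalize row 2 (÷3) = (0, 0, 1, 0, 0)
  row 0: subtract 1×row2 = (1, 0, 0, 3, 3)
step 4: normalize row 3 (÷2) = (0, 0, 0, 1, 0)
  row 0: subtract 3×row3 = (1, 0, 0, 0, 3)

rank = 4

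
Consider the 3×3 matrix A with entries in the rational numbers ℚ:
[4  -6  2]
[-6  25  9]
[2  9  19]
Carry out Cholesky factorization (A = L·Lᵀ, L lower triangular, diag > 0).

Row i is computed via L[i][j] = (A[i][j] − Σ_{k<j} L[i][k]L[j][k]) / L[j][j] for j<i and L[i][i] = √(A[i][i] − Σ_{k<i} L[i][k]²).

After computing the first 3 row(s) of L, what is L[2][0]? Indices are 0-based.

L[2][0] = 1

Step 1: L[0][0] = √(4) = 2.
  L[1][0] = (-6) / L[0][0] = -3.
Step 2: L[1][1] = √(16) = 4.
  L[2][0] = (2) / L[0][0] = 1.
  L[2][1] = (12) / L[1][1] = 3.
Step 3: L[2][2] = √(9) = 3.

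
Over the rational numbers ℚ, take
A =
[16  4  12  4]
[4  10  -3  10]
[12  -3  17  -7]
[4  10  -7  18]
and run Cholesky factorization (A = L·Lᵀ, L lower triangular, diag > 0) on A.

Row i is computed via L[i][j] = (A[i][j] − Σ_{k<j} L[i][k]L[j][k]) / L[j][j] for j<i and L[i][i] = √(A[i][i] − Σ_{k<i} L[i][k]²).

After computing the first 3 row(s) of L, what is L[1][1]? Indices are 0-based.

Step 1: L[0][0] = √(16) = 4.
  L[1][0] = (4) / L[0][0] = 1.
Step 2: L[1][1] = √(9) = 3.
  L[2][0] = (12) / L[0][0] = 3.
  L[2][1] = (-6) / L[1][1] = -2.
Step 3: L[2][2] = √(4) = 2.

L[1][1] = 3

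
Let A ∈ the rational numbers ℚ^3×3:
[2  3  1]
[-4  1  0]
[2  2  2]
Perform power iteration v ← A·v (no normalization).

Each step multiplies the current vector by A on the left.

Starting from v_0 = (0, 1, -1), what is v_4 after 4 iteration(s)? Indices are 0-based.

v_4 = (-95, -31, -48)

v_0 = (0, 1, -1).
v_1 = A·v_0 = (2, 1, 0).
v_2 = A·v_1 = (7, -7, 6).
v_3 = A·v_2 = (-1, -35, 12).
v_4 = A·v_3 = (-95, -31, -48).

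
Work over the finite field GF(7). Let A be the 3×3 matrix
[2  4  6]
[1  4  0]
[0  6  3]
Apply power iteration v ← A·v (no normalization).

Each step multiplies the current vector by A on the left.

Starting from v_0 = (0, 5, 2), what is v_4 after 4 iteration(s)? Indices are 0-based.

v_0 = (0, 5, 2).
v_1 = A·v_0 = (4, 6, 1).
v_2 = A·v_1 = (3, 0, 4).
v_3 = A·v_2 = (2, 3, 5).
v_4 = A·v_3 = (4, 0, 5).

v_4 = (4, 0, 5)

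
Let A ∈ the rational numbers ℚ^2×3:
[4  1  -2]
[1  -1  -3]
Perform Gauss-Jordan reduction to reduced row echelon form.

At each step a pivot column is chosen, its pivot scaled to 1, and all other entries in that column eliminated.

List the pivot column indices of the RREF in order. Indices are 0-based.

[1] R0 /= 4  ⇒  (1, 1/4, -1/2)
     R1 -= 1·R0  ⇒  (0, -5/4, -5/2)
[2] R1 /= -5/4  ⇒  (0, 1, 2)
     R0 -= 1/4·R1  ⇒  (1, 0, -1)

pivot columns: 0, 1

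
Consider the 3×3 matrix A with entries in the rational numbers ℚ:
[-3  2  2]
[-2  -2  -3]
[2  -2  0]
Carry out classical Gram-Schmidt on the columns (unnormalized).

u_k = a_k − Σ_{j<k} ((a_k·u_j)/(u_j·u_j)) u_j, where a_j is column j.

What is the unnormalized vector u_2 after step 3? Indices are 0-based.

u_2 = (22/21, -11/42, 55/42)

Step 1: u_0 = a_0 = (-3, -2, 2).
Step 2: u_1 = a_1 − (-6/17)·u_0 = (16/17, -46/17, -22/17).
Step 3: u_2 = a_2 − (0)·u_0 − (85/84)·u_1 = (22/21, -11/42, 55/42).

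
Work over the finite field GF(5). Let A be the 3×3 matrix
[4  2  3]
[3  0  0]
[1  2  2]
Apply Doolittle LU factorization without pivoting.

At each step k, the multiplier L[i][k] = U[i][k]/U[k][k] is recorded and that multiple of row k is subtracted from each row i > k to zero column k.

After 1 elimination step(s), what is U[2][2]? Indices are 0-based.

k=0: U[0][0]=4
  eliminate (1,0): mult=2, new row 1: (0, 1, 4); set L[1][0]=2
  eliminate (2,0): mult=4, new row 2: (0, 4, 0); set L[2][0]=4

U[2][2] = 0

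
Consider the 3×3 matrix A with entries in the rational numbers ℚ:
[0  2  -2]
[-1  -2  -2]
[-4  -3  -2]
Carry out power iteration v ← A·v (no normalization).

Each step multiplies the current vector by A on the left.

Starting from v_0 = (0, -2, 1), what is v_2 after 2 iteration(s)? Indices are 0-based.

v_0 = (0, -2, 1).
v_1 = A·v_0 = (-6, 2, 4).
v_2 = A·v_1 = (-4, -6, 10).

v_2 = (-4, -6, 10)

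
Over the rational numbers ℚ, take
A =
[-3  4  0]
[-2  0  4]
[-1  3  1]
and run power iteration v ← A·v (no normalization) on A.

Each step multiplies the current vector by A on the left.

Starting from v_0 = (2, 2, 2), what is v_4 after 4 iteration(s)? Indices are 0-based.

v_0 = (2, 2, 2).
v_1 = A·v_0 = (2, 4, 6).
v_2 = A·v_1 = (10, 20, 16).
v_3 = A·v_2 = (50, 44, 66).
v_4 = A·v_3 = (26, 164, 148).

v_4 = (26, 164, 148)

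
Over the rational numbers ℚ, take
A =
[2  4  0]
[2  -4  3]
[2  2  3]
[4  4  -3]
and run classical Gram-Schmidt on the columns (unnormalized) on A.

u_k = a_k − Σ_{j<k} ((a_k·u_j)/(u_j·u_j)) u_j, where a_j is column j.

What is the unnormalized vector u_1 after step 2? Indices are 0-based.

Step 1: u_0 = a_0 = (2, 2, 2, 4).
Step 2: u_1 = a_1 − (5/7)·u_0 = (18/7, -38/7, 4/7, 8/7).

u_1 = (18/7, -38/7, 4/7, 8/7)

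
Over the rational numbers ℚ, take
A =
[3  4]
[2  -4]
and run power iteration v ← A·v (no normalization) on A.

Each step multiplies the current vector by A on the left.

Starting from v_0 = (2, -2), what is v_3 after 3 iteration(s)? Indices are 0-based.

v_0 = (2, -2).
v_1 = A·v_0 = (-2, 12).
v_2 = A·v_1 = (42, -52).
v_3 = A·v_2 = (-82, 292).

v_3 = (-82, 292)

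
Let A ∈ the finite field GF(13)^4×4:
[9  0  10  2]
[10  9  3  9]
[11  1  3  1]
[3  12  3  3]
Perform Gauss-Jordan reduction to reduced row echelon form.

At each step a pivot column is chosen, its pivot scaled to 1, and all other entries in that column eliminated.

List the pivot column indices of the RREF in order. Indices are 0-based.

pivot(0,0)=9: scale R0 → (1, 0, 4, 6)
  clear (1,0): R1 −= (10)R0 → (0, 9, 2, 1)
  clear (2,0): R2 −= (11)R0 → (0, 1, 11, 0)
  clear (3,0): R3 −= (3)R0 → (0, 12, 4, 11)
pivot(1,1)=9: scale R1 → (0, 1, 6, 3)
  clear (2,1): R2 −= (1)R1 → (0, 0, 5, 10)
  clear (3,1): R3 −= (12)R1 → (0, 0, 10, 1)
pivot(2,2)=5: scale R2 → (0, 0, 1, 2)
  clear (0,2): R0 −= (4)R2 → (1, 0, 0, 11)
  clear (1,2): R1 −= (6)R2 → (0, 1, 0, 4)
  clear (3,2): R3 −= (10)R2 → (0, 0, 0, 7)
pivot(3,3)=7: scale R3 → (0, 0, 0, 1)
  clear (0,3): R0 −= (11)R3 → (1, 0, 0, 0)
  clear (1,3): R1 −= (4)R3 → (0, 1, 0, 0)
  clear (2,3): R2 −= (2)R3 → (0, 0, 1, 0)

pivot columns: 0, 1, 2, 3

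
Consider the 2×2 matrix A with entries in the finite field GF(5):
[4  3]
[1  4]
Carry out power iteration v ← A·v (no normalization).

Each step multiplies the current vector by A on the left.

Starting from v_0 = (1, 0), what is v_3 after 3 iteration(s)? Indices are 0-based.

v_0 = (1, 0).
v_1 = A·v_0 = (4, 1).
v_2 = A·v_1 = (4, 3).
v_3 = A·v_2 = (0, 1).

v_3 = (0, 1)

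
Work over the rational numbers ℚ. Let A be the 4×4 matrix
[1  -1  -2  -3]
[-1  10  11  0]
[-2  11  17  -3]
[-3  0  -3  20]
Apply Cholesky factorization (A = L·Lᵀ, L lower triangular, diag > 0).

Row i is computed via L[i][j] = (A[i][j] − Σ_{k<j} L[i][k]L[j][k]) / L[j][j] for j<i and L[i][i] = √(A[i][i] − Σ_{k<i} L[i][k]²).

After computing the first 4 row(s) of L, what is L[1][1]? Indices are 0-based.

L[1][1] = 3

Step 1: L[0][0] = √(1) = 1.
  L[1][0] = (-1) / L[0][0] = -1.
Step 2: L[1][1] = √(9) = 3.
  L[2][0] = (-2) / L[0][0] = -2.
  L[2][1] = (9) / L[1][1] = 3.
Step 3: L[2][2] = √(4) = 2.
  L[3][0] = (-3) / L[0][0] = -3.
  L[3][1] = (-3) / L[1][1] = -1.
  L[3][2] = (-6) / L[2][2] = -3.
Step 4: L[3][3] = √(1) = 1.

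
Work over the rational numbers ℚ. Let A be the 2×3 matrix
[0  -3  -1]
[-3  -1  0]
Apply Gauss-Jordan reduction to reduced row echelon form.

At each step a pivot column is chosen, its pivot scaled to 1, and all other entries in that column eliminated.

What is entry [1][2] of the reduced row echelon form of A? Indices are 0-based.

M[1][2] = 1/3

step 1: exchange rows 0,1
step 1: normalize row 0 (÷-3) = (1, 1/3, 0)
step 2: normalize row 1 (÷-3) = (0, 1, 1/3)
  row 0: subtract 1/3×row1 = (1, 0, -1/9)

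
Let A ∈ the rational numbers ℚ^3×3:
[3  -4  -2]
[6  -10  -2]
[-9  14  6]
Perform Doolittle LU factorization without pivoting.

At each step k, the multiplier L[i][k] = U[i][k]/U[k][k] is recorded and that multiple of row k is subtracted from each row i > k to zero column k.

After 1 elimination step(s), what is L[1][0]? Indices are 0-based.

k=0: U[0][0]=3
  eliminate (1,0): mult=2, new row 1: (0, -2, 2); set L[1][0]=2
  eliminate (2,0): mult=-3, new row 2: (0, 2, 0); set L[2][0]=-3

L[1][0] = 2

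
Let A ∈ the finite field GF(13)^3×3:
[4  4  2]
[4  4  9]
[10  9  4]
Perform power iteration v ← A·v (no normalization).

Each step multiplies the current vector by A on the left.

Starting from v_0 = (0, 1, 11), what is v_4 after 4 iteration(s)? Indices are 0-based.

v_0 = (0, 1, 11).
v_1 = A·v_0 = (0, 12, 1).
v_2 = A·v_1 = (11, 5, 8).
v_3 = A·v_2 = (2, 6, 5).
v_4 = A·v_3 = (3, 12, 3).

v_4 = (3, 12, 3)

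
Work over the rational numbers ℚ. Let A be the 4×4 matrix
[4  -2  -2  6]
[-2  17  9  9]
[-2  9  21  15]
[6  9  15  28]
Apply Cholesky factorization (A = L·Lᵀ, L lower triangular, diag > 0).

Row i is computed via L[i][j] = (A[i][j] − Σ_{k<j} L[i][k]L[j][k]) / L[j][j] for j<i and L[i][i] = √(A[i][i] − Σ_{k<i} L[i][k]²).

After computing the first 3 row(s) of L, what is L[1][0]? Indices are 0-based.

Step 1: L[0][0] = √(4) = 2.
  L[1][0] = (-2) / L[0][0] = -1.
Step 2: L[1][1] = √(16) = 4.
  L[2][0] = (-2) / L[0][0] = -1.
  L[2][1] = (8) / L[1][1] = 2.
Step 3: L[2][2] = √(16) = 4.

L[1][0] = -1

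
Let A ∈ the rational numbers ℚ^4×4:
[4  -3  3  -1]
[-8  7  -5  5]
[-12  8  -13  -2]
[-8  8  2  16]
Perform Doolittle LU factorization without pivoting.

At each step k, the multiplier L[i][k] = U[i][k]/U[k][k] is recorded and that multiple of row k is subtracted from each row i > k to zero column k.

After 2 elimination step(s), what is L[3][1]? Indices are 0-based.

k=0: U[0][0]=4
  eliminate (1,0): mult=-2, new row 1: (0, 1, 1, 3); set L[1][0]=-2
  eliminate (2,0): mult=-3, new row 2: (0, -1, -4, -5); set L[2][0]=-3
  eliminate (3,0): mult=-2, new row 3: (0, 2, 8, 14); set L[3][0]=-2
k=1: U[1][1]=1
  eliminate (2,1): mult=-1, new row 2: (0, 0, -3, -2); set L[2][1]=-1
  eliminate (3,1): mult=2, new row 3: (0, 0, 6, 8); set L[3][1]=2

L[3][1] = 2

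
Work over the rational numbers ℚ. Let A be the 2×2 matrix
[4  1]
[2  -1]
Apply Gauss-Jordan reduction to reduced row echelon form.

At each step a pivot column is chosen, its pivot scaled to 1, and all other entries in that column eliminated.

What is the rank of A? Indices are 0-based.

rank = 2

[1] R0 /= 4  ⇒  (1, 1/4)
     R1 -= 2·R0  ⇒  (0, -3/2)
[2] R1 /= -3/2  ⇒  (0, 1)
     R0 -= 1/4·R1  ⇒  (1, 0)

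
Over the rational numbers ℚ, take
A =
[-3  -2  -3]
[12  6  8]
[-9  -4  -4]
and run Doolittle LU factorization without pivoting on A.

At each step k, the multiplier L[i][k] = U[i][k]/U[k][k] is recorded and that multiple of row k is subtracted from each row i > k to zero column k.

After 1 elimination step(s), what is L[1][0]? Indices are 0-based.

L[1][0] = -4

[col 0] pivot -3
  R1 -= -4*R0 → (0, -2, -4)  (L[1][0] := -4)
  R2 -= 3*R0 → (0, 2, 5)  (L[2][0] := 3)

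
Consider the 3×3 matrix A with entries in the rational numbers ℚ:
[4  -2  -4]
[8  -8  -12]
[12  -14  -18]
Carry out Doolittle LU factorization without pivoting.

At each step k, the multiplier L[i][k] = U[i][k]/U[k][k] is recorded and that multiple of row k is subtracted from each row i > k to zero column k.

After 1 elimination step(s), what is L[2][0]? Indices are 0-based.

L[2][0] = 3

Step 1: pivot at (0,0) is 4.
  row1 ← row1 − (2)·row0  ⇒  L[1][0]=2, U row1=(0, -4, -4)
  row2 ← row2 − (3)·row0  ⇒  L[2][0]=3, U row2=(0, -8, -6)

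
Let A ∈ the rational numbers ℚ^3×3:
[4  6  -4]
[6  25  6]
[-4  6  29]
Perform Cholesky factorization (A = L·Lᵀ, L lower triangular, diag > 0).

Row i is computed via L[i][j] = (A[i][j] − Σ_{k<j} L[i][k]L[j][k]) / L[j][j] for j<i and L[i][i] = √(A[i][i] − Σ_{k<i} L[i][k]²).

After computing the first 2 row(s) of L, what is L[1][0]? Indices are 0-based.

Step 1: L[0][0] = √(4) = 2.
  L[1][0] = (6) / L[0][0] = 3.
Step 2: L[1][1] = √(16) = 4.

L[1][0] = 3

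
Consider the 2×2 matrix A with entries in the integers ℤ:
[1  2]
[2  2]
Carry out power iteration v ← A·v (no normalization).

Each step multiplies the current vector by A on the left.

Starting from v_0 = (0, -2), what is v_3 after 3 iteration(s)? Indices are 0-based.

v_3 = (-44, -56)

v_0 = (0, -2).
v_1 = A·v_0 = (-4, -4).
v_2 = A·v_1 = (-12, -16).
v_3 = A·v_2 = (-44, -56).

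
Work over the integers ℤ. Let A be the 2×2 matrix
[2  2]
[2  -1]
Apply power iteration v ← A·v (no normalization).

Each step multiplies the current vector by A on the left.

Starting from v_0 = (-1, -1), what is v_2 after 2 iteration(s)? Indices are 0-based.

v_2 = (-10, -7)

v_0 = (-1, -1).
v_1 = A·v_0 = (-4, -1).
v_2 = A·v_1 = (-10, -7).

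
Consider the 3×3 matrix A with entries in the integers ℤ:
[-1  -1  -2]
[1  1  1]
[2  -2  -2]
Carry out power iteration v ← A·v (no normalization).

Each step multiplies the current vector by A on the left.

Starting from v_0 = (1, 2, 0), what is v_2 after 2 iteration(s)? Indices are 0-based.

v_0 = (1, 2, 0).
v_1 = A·v_0 = (-3, 3, -2).
v_2 = A·v_1 = (4, -2, -8).

v_2 = (4, -2, -8)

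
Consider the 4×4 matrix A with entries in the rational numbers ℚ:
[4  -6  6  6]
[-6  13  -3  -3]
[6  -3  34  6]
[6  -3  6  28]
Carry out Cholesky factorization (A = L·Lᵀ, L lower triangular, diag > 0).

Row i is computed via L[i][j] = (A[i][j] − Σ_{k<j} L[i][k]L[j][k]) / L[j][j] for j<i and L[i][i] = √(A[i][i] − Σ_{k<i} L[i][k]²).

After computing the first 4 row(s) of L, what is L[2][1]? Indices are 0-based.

L[2][1] = 3

Step 1: L[0][0] = √(4) = 2.
  L[1][0] = (-6) / L[0][0] = -3.
Step 2: L[1][1] = √(4) = 2.
  L[2][0] = (6) / L[0][0] = 3.
  L[2][1] = (6) / L[1][1] = 3.
Step 3: L[2][2] = √(16) = 4.
  L[3][0] = (6) / L[0][0] = 3.
  L[3][1] = (6) / L[1][1] = 3.
  L[3][2] = (-12) / L[2][2] = -3.
Step 4: L[3][3] = √(1) = 1.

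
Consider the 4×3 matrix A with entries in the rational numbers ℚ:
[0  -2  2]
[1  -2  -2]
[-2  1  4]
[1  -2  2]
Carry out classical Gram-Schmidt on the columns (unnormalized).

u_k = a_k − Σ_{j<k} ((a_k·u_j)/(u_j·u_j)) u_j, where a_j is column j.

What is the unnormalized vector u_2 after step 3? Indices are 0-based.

u_2 = (-2/7, -38/21, 4/21, 46/21)

Step 1: u_0 = a_0 = (0, 1, -2, 1).
Step 2: u_1 = a_1 − (-1)·u_0 = (-2, -1, -1, -1).
Step 3: u_2 = a_2 − (-4/3)·u_0 − (-8/7)·u_1 = (-2/7, -38/21, 4/21, 46/21).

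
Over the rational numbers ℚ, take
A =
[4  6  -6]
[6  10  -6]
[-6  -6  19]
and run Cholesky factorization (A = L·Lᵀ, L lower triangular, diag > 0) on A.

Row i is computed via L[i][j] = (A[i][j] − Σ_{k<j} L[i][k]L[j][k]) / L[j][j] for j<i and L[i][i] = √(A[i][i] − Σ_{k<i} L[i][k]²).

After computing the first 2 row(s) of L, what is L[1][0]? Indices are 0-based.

L[1][0] = 3

Step 1: L[0][0] = √(4) = 2.
  L[1][0] = (6) / L[0][0] = 3.
Step 2: L[1][1] = √(1) = 1.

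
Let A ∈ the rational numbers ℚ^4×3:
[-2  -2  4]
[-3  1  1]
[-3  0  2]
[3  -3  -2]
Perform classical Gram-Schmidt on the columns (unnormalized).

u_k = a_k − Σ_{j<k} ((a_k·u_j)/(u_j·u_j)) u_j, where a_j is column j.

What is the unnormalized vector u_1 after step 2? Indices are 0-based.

Step 1: u_0 = a_0 = (-2, -3, -3, 3).
Step 2: u_1 = a_1 − (-8/31)·u_0 = (-78/31, 7/31, -24/31, -69/31).

u_1 = (-78/31, 7/31, -24/31, -69/31)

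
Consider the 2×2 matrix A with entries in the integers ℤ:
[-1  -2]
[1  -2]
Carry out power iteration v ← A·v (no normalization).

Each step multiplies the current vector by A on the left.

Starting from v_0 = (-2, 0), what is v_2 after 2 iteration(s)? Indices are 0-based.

v_2 = (2, 6)

v_0 = (-2, 0).
v_1 = A·v_0 = (2, -2).
v_2 = A·v_1 = (2, 6).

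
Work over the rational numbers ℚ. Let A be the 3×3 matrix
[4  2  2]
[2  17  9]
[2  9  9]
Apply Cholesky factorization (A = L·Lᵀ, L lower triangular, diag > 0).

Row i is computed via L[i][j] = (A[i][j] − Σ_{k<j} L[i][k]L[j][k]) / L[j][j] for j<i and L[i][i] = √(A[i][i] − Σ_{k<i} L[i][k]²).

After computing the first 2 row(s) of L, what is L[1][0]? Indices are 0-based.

L[1][0] = 1

Step 1: L[0][0] = √(4) = 2.
  L[1][0] = (2) / L[0][0] = 1.
Step 2: L[1][1] = √(16) = 4.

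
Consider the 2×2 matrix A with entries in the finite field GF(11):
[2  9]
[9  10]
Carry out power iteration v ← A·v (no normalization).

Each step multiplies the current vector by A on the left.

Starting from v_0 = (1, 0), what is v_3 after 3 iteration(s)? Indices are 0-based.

v_3 = (9, 8)

v_0 = (1, 0).
v_1 = A·v_0 = (2, 9).
v_2 = A·v_1 = (8, 9).
v_3 = A·v_2 = (9, 8).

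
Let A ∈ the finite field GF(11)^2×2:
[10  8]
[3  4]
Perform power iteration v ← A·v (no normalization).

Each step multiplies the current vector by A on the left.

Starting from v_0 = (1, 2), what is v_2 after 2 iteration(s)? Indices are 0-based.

v_2 = (7, 1)

v_0 = (1, 2).
v_1 = A·v_0 = (4, 0).
v_2 = A·v_1 = (7, 1).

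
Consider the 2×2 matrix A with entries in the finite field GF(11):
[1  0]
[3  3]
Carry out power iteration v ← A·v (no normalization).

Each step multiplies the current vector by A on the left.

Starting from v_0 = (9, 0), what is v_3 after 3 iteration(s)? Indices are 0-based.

v_3 = (9, 10)

v_0 = (9, 0).
v_1 = A·v_0 = (9, 5).
v_2 = A·v_1 = (9, 9).
v_3 = A·v_2 = (9, 10).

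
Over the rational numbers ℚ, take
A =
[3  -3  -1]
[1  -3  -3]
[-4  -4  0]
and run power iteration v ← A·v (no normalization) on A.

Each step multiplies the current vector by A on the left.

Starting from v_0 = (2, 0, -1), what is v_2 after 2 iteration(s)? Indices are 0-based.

v_0 = (2, 0, -1).
v_1 = A·v_0 = (7, 5, -8).
v_2 = A·v_1 = (14, 16, -48).

v_2 = (14, 16, -48)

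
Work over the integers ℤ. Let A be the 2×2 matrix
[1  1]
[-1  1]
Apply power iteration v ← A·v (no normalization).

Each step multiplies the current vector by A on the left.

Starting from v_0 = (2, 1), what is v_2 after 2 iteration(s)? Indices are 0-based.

v_2 = (2, -4)

v_0 = (2, 1).
v_1 = A·v_0 = (3, -1).
v_2 = A·v_1 = (2, -4).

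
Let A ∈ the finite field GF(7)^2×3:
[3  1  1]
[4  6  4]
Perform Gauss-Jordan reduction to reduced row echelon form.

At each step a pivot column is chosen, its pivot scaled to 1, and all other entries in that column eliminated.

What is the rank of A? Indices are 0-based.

[1] R0 /= 3  ⇒  (1, 5, 5)
     R1 -= 4·R0  ⇒  (0, 0, 5)
column 1 empty below row 1
[2] R1 /= 5  ⇒  (0, 0, 1)
     R0 -= 5·R1  ⇒  (1, 5, 0)

rank = 2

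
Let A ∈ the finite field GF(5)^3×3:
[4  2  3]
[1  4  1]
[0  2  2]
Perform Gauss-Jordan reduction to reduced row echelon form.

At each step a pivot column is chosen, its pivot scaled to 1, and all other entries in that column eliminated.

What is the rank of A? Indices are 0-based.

pivot(0,0)=4: scale R0 → (1, 3, 2)
  clear (1,0): R1 −= (1)R0 → (0, 1, 4)
pivot(1,1)=1: scale R1 → (0, 1, 4)
  clear (0,1): R0 −= (3)R1 → (1, 0, 0)
  clear (2,1): R2 −= (2)R1 → (0, 0, 4)
pivot(2,2)=4: scale R2 → (0, 0, 1)
  clear (1,2): R1 −= (4)R2 → (0, 1, 0)

rank = 3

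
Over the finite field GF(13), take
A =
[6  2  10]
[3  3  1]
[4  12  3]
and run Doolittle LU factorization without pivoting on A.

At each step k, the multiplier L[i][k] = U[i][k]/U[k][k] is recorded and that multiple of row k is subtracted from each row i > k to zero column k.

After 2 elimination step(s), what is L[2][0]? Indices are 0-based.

k=0: U[0][0]=6
  eliminate (1,0): mult=7, new row 1: (0, 2, 9); set L[1][0]=7
  eliminate (2,0): mult=5, new row 2: (0, 2, 5); set L[2][0]=5
k=1: U[1][1]=2
  eliminate (2,1): mult=1, new row 2: (0, 0, 9); set L[2][1]=1

L[2][0] = 5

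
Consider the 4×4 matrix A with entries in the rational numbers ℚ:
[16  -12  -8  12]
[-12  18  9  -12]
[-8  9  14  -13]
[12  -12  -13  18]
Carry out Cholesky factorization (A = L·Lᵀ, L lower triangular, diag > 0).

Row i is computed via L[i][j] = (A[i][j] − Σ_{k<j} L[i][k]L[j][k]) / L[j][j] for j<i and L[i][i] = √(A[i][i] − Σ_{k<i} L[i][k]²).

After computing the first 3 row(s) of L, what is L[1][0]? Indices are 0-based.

L[1][0] = -3

Step 1: L[0][0] = √(16) = 4.
  L[1][0] = (-12) / L[0][0] = -3.
Step 2: L[1][1] = √(9) = 3.
  L[2][0] = (-8) / L[0][0] = -2.
  L[2][1] = (3) / L[1][1] = 1.
Step 3: L[2][2] = √(9) = 3.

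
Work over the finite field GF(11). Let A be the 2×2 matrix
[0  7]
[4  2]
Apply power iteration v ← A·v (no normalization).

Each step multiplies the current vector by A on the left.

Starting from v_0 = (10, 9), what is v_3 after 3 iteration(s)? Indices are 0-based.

v_0 = (10, 9).
v_1 = A·v_0 = (8, 3).
v_2 = A·v_1 = (10, 5).
v_3 = A·v_2 = (2, 6).

v_3 = (2, 6)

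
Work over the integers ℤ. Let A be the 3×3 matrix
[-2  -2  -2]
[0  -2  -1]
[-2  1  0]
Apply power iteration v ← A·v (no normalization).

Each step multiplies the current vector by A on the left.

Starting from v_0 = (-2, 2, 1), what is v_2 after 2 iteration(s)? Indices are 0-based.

v_0 = (-2, 2, 1).
v_1 = A·v_0 = (-2, -5, 6).
v_2 = A·v_1 = (2, 4, -1).

v_2 = (2, 4, -1)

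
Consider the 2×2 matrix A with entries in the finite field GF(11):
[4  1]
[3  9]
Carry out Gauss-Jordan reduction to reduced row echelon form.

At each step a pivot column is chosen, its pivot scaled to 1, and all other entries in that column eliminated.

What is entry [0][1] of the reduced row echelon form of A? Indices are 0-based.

pivot(0,0)=4: scale R0 → (1, 3)
  clear (1,0): R1 −= (3)R0 → (0, 0)
col 1: no nonzero at/below row 1; advance.

M[0][1] = 3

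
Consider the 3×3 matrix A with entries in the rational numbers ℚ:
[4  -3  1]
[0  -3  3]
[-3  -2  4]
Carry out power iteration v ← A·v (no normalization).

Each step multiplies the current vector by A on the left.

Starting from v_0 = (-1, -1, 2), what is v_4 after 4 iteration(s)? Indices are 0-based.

v_0 = (-1, -1, 2).
v_1 = A·v_0 = (1, 9, 13).
v_2 = A·v_1 = (-10, 12, 31).
v_3 = A·v_2 = (-45, 57, 130).
v_4 = A·v_3 = (-221, 219, 541).

v_4 = (-221, 219, 541)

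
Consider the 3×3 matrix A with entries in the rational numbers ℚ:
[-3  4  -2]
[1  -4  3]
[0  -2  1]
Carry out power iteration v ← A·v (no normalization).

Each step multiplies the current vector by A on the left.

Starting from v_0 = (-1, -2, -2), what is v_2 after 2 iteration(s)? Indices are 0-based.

v_0 = (-1, -2, -2).
v_1 = A·v_0 = (-1, 1, 2).
v_2 = A·v_1 = (3, 1, 0).

v_2 = (3, 1, 0)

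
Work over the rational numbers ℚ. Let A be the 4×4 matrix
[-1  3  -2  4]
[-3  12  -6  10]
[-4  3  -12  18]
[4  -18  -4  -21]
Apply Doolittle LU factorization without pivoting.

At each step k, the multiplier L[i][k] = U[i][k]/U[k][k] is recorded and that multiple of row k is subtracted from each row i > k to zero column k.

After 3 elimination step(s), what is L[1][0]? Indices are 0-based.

L[1][0] = 3

[col 0] pivot -1
  R1 -= 3*R0 → (0, 3, 0, -2)  (L[1][0] := 3)
  R2 -= 4*R0 → (0, -9, -4, 2)  (L[2][0] := 4)
  R3 -= -4*R0 → (0, -6, -12, -5)  (L[3][0] := -4)
[col 1] pivot 3
  R2 -= -3*R1 → (0, 0, -4, -4)  (L[2][1] := -3)
  R3 -= -2*R1 → (0, 0, -12, -9)  (L[3][1] := -2)
[col 2] pivot -4
  R3 -= 3*R2 → (0, 0, 0, 3)  (L[3][2] := 3)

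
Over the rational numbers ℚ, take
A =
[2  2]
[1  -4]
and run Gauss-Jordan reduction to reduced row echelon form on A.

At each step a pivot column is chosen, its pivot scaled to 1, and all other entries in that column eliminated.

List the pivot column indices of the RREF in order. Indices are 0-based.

[1] R0 /= 2  ⇒  (1, 1)
     R1 -= 1·R0  ⇒  (0, -5)
[2] R1 /= -5  ⇒  (0, 1)
     R0 -= 1·R1  ⇒  (1, 0)

pivot columns: 0, 1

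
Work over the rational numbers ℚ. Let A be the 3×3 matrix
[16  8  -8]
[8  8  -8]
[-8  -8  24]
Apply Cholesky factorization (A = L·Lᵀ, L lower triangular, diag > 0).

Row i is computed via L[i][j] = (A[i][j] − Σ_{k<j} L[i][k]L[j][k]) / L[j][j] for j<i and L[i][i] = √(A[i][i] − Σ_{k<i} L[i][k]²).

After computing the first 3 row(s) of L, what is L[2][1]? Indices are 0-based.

Step 1: L[0][0] = √(16) = 4.
  L[1][0] = (8) / L[0][0] = 2.
Step 2: L[1][1] = √(4) = 2.
  L[2][0] = (-8) / L[0][0] = -2.
  L[2][1] = (-4) / L[1][1] = -2.
Step 3: L[2][2] = √(16) = 4.

L[2][1] = -2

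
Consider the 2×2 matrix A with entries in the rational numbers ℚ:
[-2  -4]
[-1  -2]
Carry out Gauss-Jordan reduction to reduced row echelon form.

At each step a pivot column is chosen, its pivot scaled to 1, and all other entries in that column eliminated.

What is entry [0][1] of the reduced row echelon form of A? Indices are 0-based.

M[0][1] = 2

[1] R0 /= -2  ⇒  (1, 2)
     R1 -= -1·R0  ⇒  (0, 0)
column 1 empty below row 1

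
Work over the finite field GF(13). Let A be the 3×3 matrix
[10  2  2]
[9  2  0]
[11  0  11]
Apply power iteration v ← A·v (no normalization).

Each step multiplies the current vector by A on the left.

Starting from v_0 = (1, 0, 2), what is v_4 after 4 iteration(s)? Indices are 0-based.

v_0 = (1, 0, 2).
v_1 = A·v_0 = (1, 9, 7).
v_2 = A·v_1 = (3, 1, 10).
v_3 = A·v_2 = (0, 3, 0).
v_4 = A·v_3 = (6, 6, 0).

v_4 = (6, 6, 0)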